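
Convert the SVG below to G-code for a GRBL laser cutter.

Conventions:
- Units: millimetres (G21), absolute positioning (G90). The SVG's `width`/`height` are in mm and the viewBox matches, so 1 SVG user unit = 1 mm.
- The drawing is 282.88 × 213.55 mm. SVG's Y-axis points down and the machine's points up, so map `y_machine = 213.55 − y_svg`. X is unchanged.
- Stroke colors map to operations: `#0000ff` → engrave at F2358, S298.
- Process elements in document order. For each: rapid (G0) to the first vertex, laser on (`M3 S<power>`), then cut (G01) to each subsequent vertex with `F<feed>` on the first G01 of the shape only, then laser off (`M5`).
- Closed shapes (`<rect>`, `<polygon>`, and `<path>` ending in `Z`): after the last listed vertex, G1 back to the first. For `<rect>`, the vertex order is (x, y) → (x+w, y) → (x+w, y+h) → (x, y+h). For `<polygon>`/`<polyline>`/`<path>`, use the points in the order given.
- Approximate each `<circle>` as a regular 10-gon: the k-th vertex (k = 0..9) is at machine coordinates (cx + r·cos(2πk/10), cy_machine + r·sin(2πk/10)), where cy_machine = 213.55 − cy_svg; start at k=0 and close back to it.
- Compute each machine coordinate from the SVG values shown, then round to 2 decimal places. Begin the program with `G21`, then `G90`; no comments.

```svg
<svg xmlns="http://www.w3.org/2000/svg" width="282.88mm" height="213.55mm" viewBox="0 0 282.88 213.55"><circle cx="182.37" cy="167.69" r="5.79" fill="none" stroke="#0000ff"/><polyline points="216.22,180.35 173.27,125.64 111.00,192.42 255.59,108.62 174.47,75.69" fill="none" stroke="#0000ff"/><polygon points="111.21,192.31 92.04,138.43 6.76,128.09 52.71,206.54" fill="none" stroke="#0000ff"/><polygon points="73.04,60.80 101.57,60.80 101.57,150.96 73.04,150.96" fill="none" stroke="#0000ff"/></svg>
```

G21
G90
G0 X188.16 Y45.86
M3 S298
G01 X187.05 Y49.26 F2358
G01 X184.16 Y51.37
G01 X180.58 Y51.37
G01 X177.69 Y49.26
G01 X176.58 Y45.86
G01 X177.69 Y42.46
G01 X180.58 Y40.35
G01 X184.16 Y40.35
G01 X187.05 Y42.46
G01 X188.16 Y45.86
M5
G0 X216.22 Y33.20
M3 S298
G01 X173.27 Y87.91 F2358
G01 X111.00 Y21.13
G01 X255.59 Y104.93
G01 X174.47 Y137.86
M5
G0 X111.21 Y21.24
M3 S298
G01 X92.04 Y75.12 F2358
G01 X6.76 Y85.46
G01 X52.71 Y7.01
G01 X111.21 Y21.24
M5
G0 X73.04 Y152.75
M3 S298
G01 X101.57 Y152.75 F2358
G01 X101.57 Y62.59
G01 X73.04 Y62.59
G01 X73.04 Y152.75
M5

viewBox `0 0 282.88 213.55` with mm width/height → 1 unit = 1 mm. Flip: y_m = 213.55 − y_svg.

**Shape 1** — `<circle>` circle, stroke `#0000ff` → engrave (S298, F2358). Machine vertices: (188.16,45.86) → (187.05,49.26) → (184.16,51.37) → (180.58,51.37) → (177.69,49.26) → (176.58,45.86) → (177.69,42.46) → (180.58,40.35) → (184.16,40.35) → (187.05,42.46) → (188.16,45.86). Closed: final G1 returns to the first vertex.

**Shape 2** — `<polyline>` open polyline, stroke `#0000ff` → engrave (S298, F2358). Machine vertices: (216.22,33.20) → (173.27,87.91) → (111.00,21.13) → (255.59,104.93) → (174.47,137.86). Open path.

**Shape 3** — `<polygon>` closed polygon, stroke `#0000ff` → engrave (S298, F2358). Machine vertices: (111.21,21.24) → (92.04,75.12) → (6.76,85.46) → (52.71,7.01) → (111.21,21.24). Closed: final G1 returns to the first vertex.

**Shape 4** — `<polygon>` rectangle, stroke `#0000ff` → engrave (S298, F2358). Machine vertices: (73.04,152.75) → (101.57,152.75) → (101.57,62.59) → (73.04,62.59) → (73.04,152.75). Closed: final G1 returns to the first vertex.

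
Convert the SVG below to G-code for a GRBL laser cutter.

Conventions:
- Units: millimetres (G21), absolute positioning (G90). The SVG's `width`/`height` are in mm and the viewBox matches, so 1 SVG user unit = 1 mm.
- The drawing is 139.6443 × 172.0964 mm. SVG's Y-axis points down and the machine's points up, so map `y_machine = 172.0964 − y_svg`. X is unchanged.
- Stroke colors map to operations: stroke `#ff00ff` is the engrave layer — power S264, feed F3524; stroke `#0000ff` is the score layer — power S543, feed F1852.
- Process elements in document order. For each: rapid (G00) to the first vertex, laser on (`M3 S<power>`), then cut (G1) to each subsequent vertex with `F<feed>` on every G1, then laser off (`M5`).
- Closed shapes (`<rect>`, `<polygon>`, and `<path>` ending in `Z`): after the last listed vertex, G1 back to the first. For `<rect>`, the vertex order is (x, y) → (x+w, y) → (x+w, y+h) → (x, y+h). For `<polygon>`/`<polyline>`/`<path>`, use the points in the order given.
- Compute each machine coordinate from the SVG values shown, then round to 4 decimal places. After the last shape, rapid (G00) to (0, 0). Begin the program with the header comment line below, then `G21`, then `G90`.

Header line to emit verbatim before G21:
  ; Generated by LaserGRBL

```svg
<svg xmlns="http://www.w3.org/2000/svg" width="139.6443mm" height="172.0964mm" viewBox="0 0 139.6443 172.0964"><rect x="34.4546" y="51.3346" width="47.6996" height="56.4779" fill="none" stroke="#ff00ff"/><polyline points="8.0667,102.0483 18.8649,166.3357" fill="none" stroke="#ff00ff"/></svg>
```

1 u = 1 mm; y_m = 172.0964 − y.

[1] `<rect>` rectangle, #ff00ff→engrave S264 F3524: (34.4546,120.7618) → (82.1542,120.7618) → (82.1542,64.2839) → (34.4546,64.2839) → (34.4546,120.7618) (closed)

[2] `<polyline>` line segment, #ff00ff→engrave S264 F3524: (8.0667,70.0481) → (18.8649,5.7607)

; Generated by LaserGRBL
G21
G90
G00 X34.4546 Y120.7618
M3 S264
G1 X82.1542 Y120.7618 F3524
G1 X82.1542 Y64.2839 F3524
G1 X34.4546 Y64.2839 F3524
G1 X34.4546 Y120.7618 F3524
M5
G00 X8.0667 Y70.0481
M3 S264
G1 X18.8649 Y5.7607 F3524
M5
G00 X0.0000 Y0.0000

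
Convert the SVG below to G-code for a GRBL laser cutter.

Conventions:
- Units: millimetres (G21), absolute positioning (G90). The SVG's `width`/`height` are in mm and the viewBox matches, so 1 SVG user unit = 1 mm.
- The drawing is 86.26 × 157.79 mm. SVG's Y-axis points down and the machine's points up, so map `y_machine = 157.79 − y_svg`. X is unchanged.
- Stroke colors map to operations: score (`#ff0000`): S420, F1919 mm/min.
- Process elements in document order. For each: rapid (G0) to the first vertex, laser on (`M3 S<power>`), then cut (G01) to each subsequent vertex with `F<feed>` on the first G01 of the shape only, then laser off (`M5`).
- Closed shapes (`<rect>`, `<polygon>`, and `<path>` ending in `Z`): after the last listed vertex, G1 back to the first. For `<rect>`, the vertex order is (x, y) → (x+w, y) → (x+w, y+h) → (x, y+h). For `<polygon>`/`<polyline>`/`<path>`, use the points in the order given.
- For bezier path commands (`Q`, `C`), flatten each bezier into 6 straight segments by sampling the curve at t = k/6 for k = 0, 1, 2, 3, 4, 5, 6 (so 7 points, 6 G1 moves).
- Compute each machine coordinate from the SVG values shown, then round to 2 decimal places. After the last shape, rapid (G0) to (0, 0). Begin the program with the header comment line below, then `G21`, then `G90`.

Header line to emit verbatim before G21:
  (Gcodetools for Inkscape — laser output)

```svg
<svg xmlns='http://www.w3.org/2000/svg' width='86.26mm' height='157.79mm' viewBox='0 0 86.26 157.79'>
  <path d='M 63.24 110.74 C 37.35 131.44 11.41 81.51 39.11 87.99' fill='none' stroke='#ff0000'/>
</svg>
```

(Gcodetools for Inkscape — laser output)
G21
G90
G0 X63.24 Y47.05
M3 S420
G01 X50.54 Y42.00 F1919
G01 X39.32 Y45.19
G01 X31.08 Y53.09
G01 X27.30 Y62.18
G01 X29.48 Y68.93
G01 X39.11 Y69.80
M5
G0 X0.00 Y0.00

1 u = 1 mm; y_m = 157.79 − y.

[1] `<path>` cubic bezier, #ff0000→score S420 F1919: (63.24,47.05) → (50.54,42.00) → (39.32,45.19) → (31.08,53.09) → (27.30,62.18) → (29.48,68.93) → (39.11,69.80)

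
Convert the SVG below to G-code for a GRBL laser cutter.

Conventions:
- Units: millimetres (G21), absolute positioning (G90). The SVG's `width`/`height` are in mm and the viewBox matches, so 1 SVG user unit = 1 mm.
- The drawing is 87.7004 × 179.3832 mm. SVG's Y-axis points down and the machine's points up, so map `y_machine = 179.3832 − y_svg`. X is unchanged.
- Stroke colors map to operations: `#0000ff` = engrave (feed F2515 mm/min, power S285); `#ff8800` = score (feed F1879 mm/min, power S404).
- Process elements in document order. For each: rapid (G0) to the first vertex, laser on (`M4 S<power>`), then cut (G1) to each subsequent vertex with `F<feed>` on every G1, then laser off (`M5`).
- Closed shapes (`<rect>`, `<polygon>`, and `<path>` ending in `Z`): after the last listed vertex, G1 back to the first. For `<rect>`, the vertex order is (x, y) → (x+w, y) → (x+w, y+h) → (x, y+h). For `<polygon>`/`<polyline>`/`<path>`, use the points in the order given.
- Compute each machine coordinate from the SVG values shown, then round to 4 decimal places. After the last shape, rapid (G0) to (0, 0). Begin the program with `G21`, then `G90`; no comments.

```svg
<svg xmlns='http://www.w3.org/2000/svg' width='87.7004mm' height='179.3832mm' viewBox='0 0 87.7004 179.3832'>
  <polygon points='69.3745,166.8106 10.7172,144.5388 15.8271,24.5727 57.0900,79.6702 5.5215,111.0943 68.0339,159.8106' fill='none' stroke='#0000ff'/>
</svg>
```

G21
G90
G0 X69.3745 Y12.5726
M4 S285
G1 X10.7172 Y34.8444 F2515
G1 X15.8271 Y154.8105 F2515
G1 X57.0900 Y99.7130 F2515
G1 X5.5215 Y68.2889 F2515
G1 X68.0339 Y19.5726 F2515
G1 X69.3745 Y12.5726 F2515
M5
G0 X0.0000 Y0.0000

Since the viewBox matches the mm dimensions, user units are millimetres directly. The only transform is the Y-flip y_m = 179.3832 − y_svg.

Shape 1 is a closed polygon drawn with `<polygon>`. Its stroke #0000ff means engrave at S285, F2515. After flipping Y the toolpath is (69.3745,12.5726) → (10.7172,34.8444) → (15.8271,154.8105) → (57.0900,99.7130) → (5.5215,68.2889) → (68.0339,19.5726) → (69.3745,12.5726), returning to the start.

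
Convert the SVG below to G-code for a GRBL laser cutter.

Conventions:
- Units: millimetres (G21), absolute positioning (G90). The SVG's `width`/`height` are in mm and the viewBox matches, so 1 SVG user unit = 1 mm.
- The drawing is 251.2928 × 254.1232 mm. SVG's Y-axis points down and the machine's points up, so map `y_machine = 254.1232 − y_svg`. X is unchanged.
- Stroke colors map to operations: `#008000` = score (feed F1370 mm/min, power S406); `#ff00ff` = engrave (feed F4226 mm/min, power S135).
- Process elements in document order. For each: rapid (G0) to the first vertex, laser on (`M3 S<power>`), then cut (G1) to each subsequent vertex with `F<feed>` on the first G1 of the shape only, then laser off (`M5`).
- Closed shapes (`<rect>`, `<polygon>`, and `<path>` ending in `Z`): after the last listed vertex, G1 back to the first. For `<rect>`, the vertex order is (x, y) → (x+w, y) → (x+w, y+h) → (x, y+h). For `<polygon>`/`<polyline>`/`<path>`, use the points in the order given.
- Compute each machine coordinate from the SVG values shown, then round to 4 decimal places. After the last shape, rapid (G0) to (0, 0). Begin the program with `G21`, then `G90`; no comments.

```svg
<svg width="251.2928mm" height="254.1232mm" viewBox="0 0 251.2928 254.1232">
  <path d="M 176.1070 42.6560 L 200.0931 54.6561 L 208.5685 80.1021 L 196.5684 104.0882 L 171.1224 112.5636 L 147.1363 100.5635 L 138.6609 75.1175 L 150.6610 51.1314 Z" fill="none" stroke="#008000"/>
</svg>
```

G21
G90
G0 X176.1070 Y211.4672
M3 S406
G1 X200.0931 Y199.4671 F1370
G1 X208.5685 Y174.0211
G1 X196.5684 Y150.0350
G1 X171.1224 Y141.5596
G1 X147.1363 Y153.5597
G1 X138.6609 Y179.0057
G1 X150.6610 Y202.9918
G1 X176.1070 Y211.4672
M5
G0 X0.0000 Y0.0000

1 u = 1 mm; y_m = 254.1232 − y.

[1] `<path>` regular polygon, #008000→score S406 F1370: (176.1070,211.4672) → (200.0931,199.4671) → (208.5685,174.0211) → (196.5684,150.0350) → (171.1224,141.5596) → (147.1363,153.5597) → (138.6609,179.0057) → (150.6610,202.9918) → (176.1070,211.4672) (closed)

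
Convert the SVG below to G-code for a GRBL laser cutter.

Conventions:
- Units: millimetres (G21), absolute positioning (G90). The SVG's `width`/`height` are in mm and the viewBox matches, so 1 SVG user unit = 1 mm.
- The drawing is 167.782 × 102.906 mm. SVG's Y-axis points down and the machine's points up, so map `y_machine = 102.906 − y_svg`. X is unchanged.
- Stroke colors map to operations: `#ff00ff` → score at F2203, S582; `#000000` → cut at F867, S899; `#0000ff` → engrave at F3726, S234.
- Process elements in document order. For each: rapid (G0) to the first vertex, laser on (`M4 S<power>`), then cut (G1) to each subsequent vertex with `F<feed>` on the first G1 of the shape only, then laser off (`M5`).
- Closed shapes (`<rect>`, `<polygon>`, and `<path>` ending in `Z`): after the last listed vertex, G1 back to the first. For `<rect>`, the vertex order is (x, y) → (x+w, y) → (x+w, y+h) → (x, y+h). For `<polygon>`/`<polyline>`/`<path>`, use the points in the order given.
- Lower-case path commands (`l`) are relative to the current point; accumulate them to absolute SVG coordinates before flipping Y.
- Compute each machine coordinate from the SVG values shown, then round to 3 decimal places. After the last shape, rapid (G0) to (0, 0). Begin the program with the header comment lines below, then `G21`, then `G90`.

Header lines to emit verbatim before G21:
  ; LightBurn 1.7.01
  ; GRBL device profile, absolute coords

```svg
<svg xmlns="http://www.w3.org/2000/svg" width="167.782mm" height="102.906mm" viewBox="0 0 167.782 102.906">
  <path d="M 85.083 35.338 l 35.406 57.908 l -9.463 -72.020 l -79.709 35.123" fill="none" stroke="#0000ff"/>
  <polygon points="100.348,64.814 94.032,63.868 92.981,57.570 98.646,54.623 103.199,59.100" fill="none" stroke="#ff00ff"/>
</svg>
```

viewBox `0 0 167.782 102.906` with mm width/height → 1 unit = 1 mm. Flip: y_m = 102.906 − y_svg.

**Shape 1** — `<path>` open polyline, stroke `#0000ff` → engrave (S234, F3726). Machine vertices: (85.083,67.568) → (120.489,9.660) → (111.026,81.680) → (31.317,46.557). Open path.

**Shape 2** — `<polygon>` regular polygon, stroke `#ff00ff` → score (S582, F2203). Machine vertices: (100.348,38.092) → (94.032,39.038) → (92.981,45.336) → (98.646,48.283) → (103.199,43.806) → (100.348,38.092). Closed: final G1 returns to the first vertex.

; LightBurn 1.7.01
; GRBL device profile, absolute coords
G21
G90
G0 X85.083 Y67.568
M4 S234
G1 X120.489 Y9.660 F3726
G1 X111.026 Y81.680
G1 X31.317 Y46.557
M5
G0 X100.348 Y38.092
M4 S582
G1 X94.032 Y39.038 F2203
G1 X92.981 Y45.336
G1 X98.646 Y48.283
G1 X103.199 Y43.806
G1 X100.348 Y38.092
M5
G0 X0.000 Y0.000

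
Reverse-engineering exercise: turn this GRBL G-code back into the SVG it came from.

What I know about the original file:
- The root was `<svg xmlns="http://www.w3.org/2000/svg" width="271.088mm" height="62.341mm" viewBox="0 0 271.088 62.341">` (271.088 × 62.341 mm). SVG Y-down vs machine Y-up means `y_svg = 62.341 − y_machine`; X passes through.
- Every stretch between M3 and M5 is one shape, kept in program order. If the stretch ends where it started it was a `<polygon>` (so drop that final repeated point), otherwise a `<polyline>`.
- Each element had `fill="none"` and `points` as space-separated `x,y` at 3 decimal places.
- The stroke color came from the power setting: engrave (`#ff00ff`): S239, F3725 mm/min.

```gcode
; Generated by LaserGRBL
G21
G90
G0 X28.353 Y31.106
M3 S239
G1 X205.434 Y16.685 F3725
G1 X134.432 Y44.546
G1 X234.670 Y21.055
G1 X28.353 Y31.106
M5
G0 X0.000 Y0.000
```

<svg xmlns="http://www.w3.org/2000/svg" width="271.088mm" height="62.341mm" viewBox="0 0 271.088 62.341">
  <polygon points="28.353,31.235 205.434,45.656 134.432,17.795 234.670,41.286" fill="none" stroke="#ff00ff"/>
</svg>

Machine Y-up, SVG Y-down with viewBox height 62.341, so y_svg = 62.341 − y_machine; X carries over. Every run uses S239, so all elements get stroke `#ff00ff` (engrave).

Run 1: The run returns to its start, so emit a `<polygon>` with points (Y-flipped): 28.353,31.235 205.434,45.656 134.432,17.795 234.670,41.286.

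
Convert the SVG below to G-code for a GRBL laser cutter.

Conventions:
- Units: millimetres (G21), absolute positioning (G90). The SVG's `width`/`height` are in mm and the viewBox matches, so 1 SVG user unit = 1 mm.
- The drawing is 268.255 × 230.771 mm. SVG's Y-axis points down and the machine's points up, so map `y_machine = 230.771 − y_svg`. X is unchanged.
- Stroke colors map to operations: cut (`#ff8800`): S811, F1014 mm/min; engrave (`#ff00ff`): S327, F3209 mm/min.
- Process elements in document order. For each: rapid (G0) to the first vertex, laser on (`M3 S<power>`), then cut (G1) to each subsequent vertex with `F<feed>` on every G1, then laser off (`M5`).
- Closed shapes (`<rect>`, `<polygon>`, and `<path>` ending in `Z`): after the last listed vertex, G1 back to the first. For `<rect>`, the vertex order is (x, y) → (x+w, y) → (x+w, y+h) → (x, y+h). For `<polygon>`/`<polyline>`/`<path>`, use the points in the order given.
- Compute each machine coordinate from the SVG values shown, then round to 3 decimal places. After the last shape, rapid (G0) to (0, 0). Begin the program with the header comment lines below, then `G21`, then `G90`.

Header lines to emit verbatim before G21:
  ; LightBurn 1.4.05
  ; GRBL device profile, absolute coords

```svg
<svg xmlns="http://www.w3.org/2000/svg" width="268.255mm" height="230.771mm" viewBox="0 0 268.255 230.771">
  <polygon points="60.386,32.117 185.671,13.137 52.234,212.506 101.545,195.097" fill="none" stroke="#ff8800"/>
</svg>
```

; LightBurn 1.4.05
; GRBL device profile, absolute coords
G21
G90
G0 X60.386 Y198.654
M3 S811
G1 X185.671 Y217.634 F1014
G1 X52.234 Y18.265 F1014
G1 X101.545 Y35.674 F1014
G1 X60.386 Y198.654 F1014
M5
G0 X0.000 Y0.000

Since the viewBox matches the mm dimensions, user units are millimetres directly. The only transform is the Y-flip y_m = 230.771 − y_svg.

Shape 1 is a closed polygon drawn with `<polygon>`. Its stroke #ff8800 means cut at S811, F1014. After flipping Y the toolpath is (60.386,198.654) → (185.671,217.634) → (52.234,18.265) → (101.545,35.674) → (60.386,198.654), returning to the start.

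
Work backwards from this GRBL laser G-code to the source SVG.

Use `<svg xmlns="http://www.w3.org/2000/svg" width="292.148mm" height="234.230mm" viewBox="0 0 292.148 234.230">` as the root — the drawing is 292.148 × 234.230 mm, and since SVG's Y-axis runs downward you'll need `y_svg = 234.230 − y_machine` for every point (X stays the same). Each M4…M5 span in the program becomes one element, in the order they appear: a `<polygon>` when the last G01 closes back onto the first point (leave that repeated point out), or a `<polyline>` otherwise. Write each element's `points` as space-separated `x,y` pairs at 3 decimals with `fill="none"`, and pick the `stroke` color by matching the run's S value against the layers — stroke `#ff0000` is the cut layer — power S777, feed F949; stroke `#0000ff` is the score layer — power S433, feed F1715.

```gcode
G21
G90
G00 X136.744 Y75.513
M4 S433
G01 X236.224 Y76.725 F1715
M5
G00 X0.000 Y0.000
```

<svg xmlns="http://www.w3.org/2000/svg" width="292.148mm" height="234.230mm" viewBox="0 0 292.148 234.230">
  <polyline points="136.744,158.717 236.224,157.505" fill="none" stroke="#0000ff"/>
</svg>

y_svg = 234.230 − y_m. Every run uses S433, so all elements get stroke `#0000ff` (score).

[1] open run; points: 136.744,158.717 236.224,157.505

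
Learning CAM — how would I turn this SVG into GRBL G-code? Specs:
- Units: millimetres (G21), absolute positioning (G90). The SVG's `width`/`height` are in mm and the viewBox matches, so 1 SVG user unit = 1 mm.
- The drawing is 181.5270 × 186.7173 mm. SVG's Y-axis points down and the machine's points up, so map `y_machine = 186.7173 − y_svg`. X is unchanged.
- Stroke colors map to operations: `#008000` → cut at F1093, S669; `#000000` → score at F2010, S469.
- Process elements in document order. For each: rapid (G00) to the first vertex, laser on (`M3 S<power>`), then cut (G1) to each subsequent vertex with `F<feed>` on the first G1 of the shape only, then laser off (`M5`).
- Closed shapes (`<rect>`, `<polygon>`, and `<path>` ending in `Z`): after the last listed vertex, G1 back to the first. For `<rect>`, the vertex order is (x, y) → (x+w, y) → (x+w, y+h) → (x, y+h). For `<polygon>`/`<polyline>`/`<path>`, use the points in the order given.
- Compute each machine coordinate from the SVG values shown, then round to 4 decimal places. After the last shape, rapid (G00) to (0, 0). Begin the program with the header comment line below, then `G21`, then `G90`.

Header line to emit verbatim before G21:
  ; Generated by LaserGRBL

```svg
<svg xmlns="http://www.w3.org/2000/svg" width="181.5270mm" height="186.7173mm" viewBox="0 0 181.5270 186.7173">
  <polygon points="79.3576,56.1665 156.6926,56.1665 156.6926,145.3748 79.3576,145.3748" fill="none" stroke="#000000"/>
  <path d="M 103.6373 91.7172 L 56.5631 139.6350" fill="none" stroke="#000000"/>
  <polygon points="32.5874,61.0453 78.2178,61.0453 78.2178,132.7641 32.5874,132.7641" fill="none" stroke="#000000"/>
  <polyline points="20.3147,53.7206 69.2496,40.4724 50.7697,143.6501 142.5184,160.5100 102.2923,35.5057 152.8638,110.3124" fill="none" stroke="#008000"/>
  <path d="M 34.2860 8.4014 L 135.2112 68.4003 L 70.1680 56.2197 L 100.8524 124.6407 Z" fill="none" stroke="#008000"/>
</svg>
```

viewBox `0 0 181.5270 186.7173` with mm width/height → 1 unit = 1 mm. Flip: y_m = 186.7173 − y_svg.

**Shape 1** — `<polygon>` rectangle, stroke `#000000` → score (S469, F2010). Machine vertices: (79.3576,130.5508) → (156.6926,130.5508) → (156.6926,41.3425) → (79.3576,41.3425) → (79.3576,130.5508). Closed: final G1 returns to the first vertex.

**Shape 2** — `<path>` line segment, stroke `#000000` → score (S469, F2010). Machine vertices: (103.6373,95.0001) → (56.5631,47.0823). Open path.

**Shape 3** — `<polygon>` rectangle, stroke `#000000` → score (S469, F2010). Machine vertices: (32.5874,125.6720) → (78.2178,125.6720) → (78.2178,53.9532) → (32.5874,53.9532) → (32.5874,125.6720). Closed: final G1 returns to the first vertex.

**Shape 4** — `<polyline>` open polyline, stroke `#008000` → cut (S669, F1093). Machine vertices: (20.3147,132.9967) → (69.2496,146.2449) → (50.7697,43.0672) → (142.5184,26.2073) → (102.2923,151.2116) → (152.8638,76.4049). Open path.

**Shape 5** — `<path>` closed polygon, stroke `#008000` → cut (S669, F1093). Machine vertices: (34.2860,178.3159) → (135.2112,118.3170) → (70.1680,130.4976) → (100.8524,62.0766) → (34.2860,178.3159). Closed: final G1 returns to the first vertex.

; Generated by LaserGRBL
G21
G90
G00 X79.3576 Y130.5508
M3 S469
G1 X156.6926 Y130.5508 F2010
G1 X156.6926 Y41.3425
G1 X79.3576 Y41.3425
G1 X79.3576 Y130.5508
M5
G00 X103.6373 Y95.0001
M3 S469
G1 X56.5631 Y47.0823 F2010
M5
G00 X32.5874 Y125.6720
M3 S469
G1 X78.2178 Y125.6720 F2010
G1 X78.2178 Y53.9532
G1 X32.5874 Y53.9532
G1 X32.5874 Y125.6720
M5
G00 X20.3147 Y132.9967
M3 S669
G1 X69.2496 Y146.2449 F1093
G1 X50.7697 Y43.0672
G1 X142.5184 Y26.2073
G1 X102.2923 Y151.2116
G1 X152.8638 Y76.4049
M5
G00 X34.2860 Y178.3159
M3 S669
G1 X135.2112 Y118.3170 F1093
G1 X70.1680 Y130.4976
G1 X100.8524 Y62.0766
G1 X34.2860 Y178.3159
M5
G00 X0.0000 Y0.0000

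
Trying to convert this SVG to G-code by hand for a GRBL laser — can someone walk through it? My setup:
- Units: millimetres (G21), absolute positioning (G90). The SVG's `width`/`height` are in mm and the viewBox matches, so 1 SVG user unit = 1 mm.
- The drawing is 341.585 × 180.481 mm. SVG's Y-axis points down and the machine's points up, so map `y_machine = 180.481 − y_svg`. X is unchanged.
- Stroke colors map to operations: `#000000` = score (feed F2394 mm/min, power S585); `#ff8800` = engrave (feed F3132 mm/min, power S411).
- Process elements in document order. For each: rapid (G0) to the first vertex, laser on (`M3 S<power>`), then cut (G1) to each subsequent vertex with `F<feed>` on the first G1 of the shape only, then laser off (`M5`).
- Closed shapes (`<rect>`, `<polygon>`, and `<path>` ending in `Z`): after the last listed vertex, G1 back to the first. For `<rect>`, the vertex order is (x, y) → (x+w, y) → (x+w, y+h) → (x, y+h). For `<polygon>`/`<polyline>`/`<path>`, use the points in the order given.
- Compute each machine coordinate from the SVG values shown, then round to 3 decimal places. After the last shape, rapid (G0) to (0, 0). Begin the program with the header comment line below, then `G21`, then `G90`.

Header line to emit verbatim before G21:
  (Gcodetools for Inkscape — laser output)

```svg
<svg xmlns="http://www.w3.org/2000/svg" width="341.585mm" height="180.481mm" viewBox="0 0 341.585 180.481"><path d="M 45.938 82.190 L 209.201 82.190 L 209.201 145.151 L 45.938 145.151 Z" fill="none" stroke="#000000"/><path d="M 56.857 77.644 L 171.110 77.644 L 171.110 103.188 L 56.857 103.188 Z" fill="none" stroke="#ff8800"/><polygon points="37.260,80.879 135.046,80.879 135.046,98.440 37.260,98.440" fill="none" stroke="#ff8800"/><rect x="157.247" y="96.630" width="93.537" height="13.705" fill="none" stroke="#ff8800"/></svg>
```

Since the viewBox matches the mm dimensions, user units are millimetres directly. The only transform is the Y-flip y_m = 180.481 − y_svg.

Shape 1 is a rectangle drawn with `<path>`. Its stroke #000000 means score at S585, F2394. After flipping Y the toolpath is (45.938,98.291) → (209.201,98.291) → (209.201,35.330) → (45.938,35.330) → (45.938,98.291), returning to the start.

Shape 2 is a rectangle drawn with `<path>`. Its stroke #ff8800 means engrave at S411, F3132. After flipping Y the toolpath is (56.857,102.837) → (171.110,102.837) → (171.110,77.293) → (56.857,77.293) → (56.857,102.837), returning to the start.

Shape 3 is a rectangle drawn with `<polygon>`. Its stroke #ff8800 means engrave at S411, F3132. After flipping Y the toolpath is (37.260,99.602) → (135.046,99.602) → (135.046,82.041) → (37.260,82.041) → (37.260,99.602), returning to the start.

Shape 4 is a rectangle drawn with `<rect>`. Its stroke #ff8800 means engrave at S411, F3132. After flipping Y the toolpath is (157.247,83.851) → (250.784,83.851) → (250.784,70.146) → (157.247,70.146) → (157.247,83.851), returning to the start.

(Gcodetools for Inkscape — laser output)
G21
G90
G0 X45.938 Y98.291
M3 S585
G1 X209.201 Y98.291 F2394
G1 X209.201 Y35.330
G1 X45.938 Y35.330
G1 X45.938 Y98.291
M5
G0 X56.857 Y102.837
M3 S411
G1 X171.110 Y102.837 F3132
G1 X171.110 Y77.293
G1 X56.857 Y77.293
G1 X56.857 Y102.837
M5
G0 X37.260 Y99.602
M3 S411
G1 X135.046 Y99.602 F3132
G1 X135.046 Y82.041
G1 X37.260 Y82.041
G1 X37.260 Y99.602
M5
G0 X157.247 Y83.851
M3 S411
G1 X250.784 Y83.851 F3132
G1 X250.784 Y70.146
G1 X157.247 Y70.146
G1 X157.247 Y83.851
M5
G0 X0.000 Y0.000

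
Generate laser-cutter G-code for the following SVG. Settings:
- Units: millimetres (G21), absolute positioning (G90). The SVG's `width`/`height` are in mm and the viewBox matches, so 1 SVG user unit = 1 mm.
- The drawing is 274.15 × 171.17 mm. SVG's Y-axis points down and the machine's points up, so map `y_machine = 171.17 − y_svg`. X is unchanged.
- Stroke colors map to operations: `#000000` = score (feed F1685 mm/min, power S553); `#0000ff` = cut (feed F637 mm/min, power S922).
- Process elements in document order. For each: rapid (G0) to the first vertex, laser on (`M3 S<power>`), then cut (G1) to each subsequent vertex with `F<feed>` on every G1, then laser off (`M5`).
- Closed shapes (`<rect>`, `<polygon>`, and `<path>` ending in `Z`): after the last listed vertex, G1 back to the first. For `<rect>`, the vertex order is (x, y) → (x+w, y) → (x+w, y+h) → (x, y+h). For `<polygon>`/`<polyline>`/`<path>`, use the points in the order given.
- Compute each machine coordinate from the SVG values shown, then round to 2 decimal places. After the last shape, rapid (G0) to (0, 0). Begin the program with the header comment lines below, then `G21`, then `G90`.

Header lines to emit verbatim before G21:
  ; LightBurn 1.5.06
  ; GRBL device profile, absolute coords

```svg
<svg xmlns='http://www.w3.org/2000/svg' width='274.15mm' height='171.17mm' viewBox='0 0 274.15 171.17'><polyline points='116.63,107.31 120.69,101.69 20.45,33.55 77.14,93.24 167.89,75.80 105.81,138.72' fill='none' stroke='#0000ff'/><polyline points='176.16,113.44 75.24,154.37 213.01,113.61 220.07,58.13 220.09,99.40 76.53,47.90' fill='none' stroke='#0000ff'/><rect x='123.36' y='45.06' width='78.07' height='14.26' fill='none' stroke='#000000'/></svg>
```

1 u = 1 mm; y_m = 171.17 − y.

[1] `<polyline>` open polyline, #0000ff→cut S922 F637: (116.63,63.86) → (120.69,69.48) → (20.45,137.62) → (77.14,77.93) → (167.89,95.37) → (105.81,32.45)

[2] `<polyline>` open polyline, #0000ff→cut S922 F637: (176.16,57.73) → (75.24,16.80) → (213.01,57.56) → (220.07,113.04) → (220.09,71.77) → (76.53,123.27)

[3] `<rect>` rectangle, #000000→score S553 F1685: (123.36,126.11) → (201.43,126.11) → (201.43,111.85) → (123.36,111.85) → (123.36,126.11) (closed)

; LightBurn 1.5.06
; GRBL device profile, absolute coords
G21
G90
G0 X116.63 Y63.86
M3 S922
G1 X120.69 Y69.48 F637
G1 X20.45 Y137.62 F637
G1 X77.14 Y77.93 F637
G1 X167.89 Y95.37 F637
G1 X105.81 Y32.45 F637
M5
G0 X176.16 Y57.73
M3 S922
G1 X75.24 Y16.80 F637
G1 X213.01 Y57.56 F637
G1 X220.07 Y113.04 F637
G1 X220.09 Y71.77 F637
G1 X76.53 Y123.27 F637
M5
G0 X123.36 Y126.11
M3 S553
G1 X201.43 Y126.11 F1685
G1 X201.43 Y111.85 F1685
G1 X123.36 Y111.85 F1685
G1 X123.36 Y126.11 F1685
M5
G0 X0.00 Y0.00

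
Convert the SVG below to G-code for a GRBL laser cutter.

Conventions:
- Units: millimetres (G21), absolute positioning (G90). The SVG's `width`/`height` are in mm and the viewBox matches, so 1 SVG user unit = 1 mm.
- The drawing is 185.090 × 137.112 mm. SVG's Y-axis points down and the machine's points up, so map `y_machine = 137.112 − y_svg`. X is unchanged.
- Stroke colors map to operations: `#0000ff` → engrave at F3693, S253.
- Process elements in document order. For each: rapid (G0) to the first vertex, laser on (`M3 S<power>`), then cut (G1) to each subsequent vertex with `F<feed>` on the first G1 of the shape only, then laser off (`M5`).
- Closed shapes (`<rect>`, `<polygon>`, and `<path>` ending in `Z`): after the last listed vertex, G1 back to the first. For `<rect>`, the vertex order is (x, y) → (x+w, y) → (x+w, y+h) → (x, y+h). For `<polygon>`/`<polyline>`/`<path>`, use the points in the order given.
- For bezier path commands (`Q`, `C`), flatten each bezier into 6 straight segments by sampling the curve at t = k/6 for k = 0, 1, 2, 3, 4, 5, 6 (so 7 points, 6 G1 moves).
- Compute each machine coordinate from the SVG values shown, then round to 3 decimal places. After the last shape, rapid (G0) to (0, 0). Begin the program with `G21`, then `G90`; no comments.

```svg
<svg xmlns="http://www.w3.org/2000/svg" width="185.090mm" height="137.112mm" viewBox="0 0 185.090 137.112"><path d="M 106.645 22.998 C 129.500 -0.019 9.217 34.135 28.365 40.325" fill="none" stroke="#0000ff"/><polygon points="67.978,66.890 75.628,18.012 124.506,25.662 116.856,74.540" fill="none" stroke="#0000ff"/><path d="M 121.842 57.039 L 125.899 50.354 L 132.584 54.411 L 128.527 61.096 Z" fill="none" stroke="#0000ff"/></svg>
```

G21
G90
G0 X106.645 Y114.114
M3 S253
G1 X107.453 Y121.252 F3693
G1 X92.253 Y121.227
G1 X68.895 Y116.403
G1 X45.228 Y109.145
G1 X29.102 Y101.818
G1 X28.365 Y96.787
M5
G0 X67.978 Y70.222
M3 S253
G1 X75.628 Y119.100 F3693
G1 X124.506 Y111.450
G1 X116.856 Y62.572
G1 X67.978 Y70.222
M5
G0 X121.842 Y80.073
M3 S253
G1 X125.899 Y86.758 F3693
G1 X132.584 Y82.701
G1 X128.527 Y76.016
G1 X121.842 Y80.073
M5
G0 X0.000 Y0.000

1 u = 1 mm; y_m = 137.112 − y.

[1] `<path>` cubic bezier, #0000ff→engrave S253 F3693: (106.645,114.114) → (107.453,121.252) → (92.253,121.227) → (68.895,116.403) → (45.228,109.145) → (29.102,101.818) → (28.365,96.787)

[2] `<polygon>` regular polygon, #0000ff→engrave S253 F3693: (67.978,70.222) → (75.628,119.100) → (124.506,111.450) → (116.856,62.572) → (67.978,70.222) (closed)

[3] `<path>` regular polygon, #0000ff→engrave S253 F3693: (121.842,80.073) → (125.899,86.758) → (132.584,82.701) → (128.527,76.016) → (121.842,80.073) (closed)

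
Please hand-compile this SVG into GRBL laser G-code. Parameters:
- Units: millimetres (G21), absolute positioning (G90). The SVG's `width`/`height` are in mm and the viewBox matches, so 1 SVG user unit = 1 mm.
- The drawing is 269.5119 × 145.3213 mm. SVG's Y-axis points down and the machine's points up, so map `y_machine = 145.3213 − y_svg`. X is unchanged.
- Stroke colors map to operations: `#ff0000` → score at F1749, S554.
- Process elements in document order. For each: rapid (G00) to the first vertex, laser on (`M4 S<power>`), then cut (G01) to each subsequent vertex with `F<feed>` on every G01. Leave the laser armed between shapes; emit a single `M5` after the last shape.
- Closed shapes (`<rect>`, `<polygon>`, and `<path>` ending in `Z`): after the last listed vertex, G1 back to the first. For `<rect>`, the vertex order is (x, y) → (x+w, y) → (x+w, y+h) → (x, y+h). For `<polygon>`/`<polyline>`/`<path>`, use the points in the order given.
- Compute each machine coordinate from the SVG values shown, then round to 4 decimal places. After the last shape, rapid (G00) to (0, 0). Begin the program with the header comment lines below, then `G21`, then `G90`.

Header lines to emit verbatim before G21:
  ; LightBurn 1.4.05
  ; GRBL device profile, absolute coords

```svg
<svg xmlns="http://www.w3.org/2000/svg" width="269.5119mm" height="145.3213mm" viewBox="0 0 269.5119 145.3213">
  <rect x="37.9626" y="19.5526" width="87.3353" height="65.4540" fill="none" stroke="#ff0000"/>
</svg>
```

; LightBurn 1.4.05
; GRBL device profile, absolute coords
G21
G90
G00 X37.9626 Y125.7687
M4 S554
G01 X125.2979 Y125.7687 F1749
G01 X125.2979 Y60.3147 F1749
G01 X37.9626 Y60.3147 F1749
G01 X37.9626 Y125.7687 F1749
M5
G00 X0.0000 Y0.0000

Since the viewBox matches the mm dimensions, user units are millimetres directly. The only transform is the Y-flip y_m = 145.3213 − y_svg.

Shape 1 is a rectangle drawn with `<rect>`. Its stroke #ff0000 means score at S554, F1749. After flipping Y the toolpath is (37.9626,125.7687) → (125.2979,125.7687) → (125.2979,60.3147) → (37.9626,60.3147) → (37.9626,125.7687), returning to the start.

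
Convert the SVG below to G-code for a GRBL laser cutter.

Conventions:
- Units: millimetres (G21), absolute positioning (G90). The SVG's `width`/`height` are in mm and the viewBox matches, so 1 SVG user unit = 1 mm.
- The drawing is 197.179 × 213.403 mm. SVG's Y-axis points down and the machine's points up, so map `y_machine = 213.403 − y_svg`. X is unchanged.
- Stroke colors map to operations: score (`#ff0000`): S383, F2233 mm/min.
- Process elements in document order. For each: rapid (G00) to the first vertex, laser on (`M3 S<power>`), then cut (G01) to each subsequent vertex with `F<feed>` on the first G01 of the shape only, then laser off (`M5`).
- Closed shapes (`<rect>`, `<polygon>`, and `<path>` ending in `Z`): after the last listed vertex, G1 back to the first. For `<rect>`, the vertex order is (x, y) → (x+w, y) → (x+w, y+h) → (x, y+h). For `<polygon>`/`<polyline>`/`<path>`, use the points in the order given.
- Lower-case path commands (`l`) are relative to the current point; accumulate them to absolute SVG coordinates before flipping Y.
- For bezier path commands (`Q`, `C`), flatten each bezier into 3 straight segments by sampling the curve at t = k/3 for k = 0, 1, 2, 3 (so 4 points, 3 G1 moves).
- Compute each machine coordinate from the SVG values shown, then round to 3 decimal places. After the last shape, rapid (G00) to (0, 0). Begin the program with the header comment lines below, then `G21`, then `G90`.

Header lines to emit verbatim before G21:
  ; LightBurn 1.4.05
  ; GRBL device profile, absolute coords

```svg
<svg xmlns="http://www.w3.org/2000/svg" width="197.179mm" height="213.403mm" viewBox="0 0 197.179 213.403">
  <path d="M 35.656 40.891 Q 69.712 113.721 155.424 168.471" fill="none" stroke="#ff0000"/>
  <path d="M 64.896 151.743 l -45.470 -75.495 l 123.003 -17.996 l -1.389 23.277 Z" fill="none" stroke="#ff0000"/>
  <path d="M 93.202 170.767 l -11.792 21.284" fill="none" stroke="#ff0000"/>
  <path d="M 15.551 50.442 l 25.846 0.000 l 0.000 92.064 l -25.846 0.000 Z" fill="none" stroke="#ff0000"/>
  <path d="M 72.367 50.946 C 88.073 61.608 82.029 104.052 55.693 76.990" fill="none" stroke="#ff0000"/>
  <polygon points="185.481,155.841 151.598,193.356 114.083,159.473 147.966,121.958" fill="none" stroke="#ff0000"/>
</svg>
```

1 u = 1 mm; y_m = 213.403 − y.

[1] `<path>` quadratic bezier, #ff0000→score S383 F2233: (35.656,172.512) → (64.100,125.968) → (104.022,83.441) → (155.424,44.932)

[2] `<path>` closed polygon, #ff0000→score S383 F2233: (64.896,61.660) → (19.426,137.155) → (142.429,155.151) → (141.040,131.874) → (64.896,61.660) (closed)

[3] `<path>` line segment, #ff0000→score S383 F2233: (93.202,42.636) → (81.410,21.352)

[4] `<path>` rectangle, #ff0000→score S383 F2233: (15.551,162.961) → (41.397,162.961) → (41.397,70.897) → (15.551,70.897) → (15.551,162.961) (closed)

[5] `<path>` cubic bezier, #ff0000→score S383 F2233: (72.367,162.457) → (80.877,144.952) → (75.211,128.768) → (55.693,136.413)

[6] `<polygon>` regular polygon, #ff0000→score S383 F2233: (185.481,57.562) → (151.598,20.047) → (114.083,53.930) → (147.966,91.445) → (185.481,57.562) (closed)

; LightBurn 1.4.05
; GRBL device profile, absolute coords
G21
G90
G00 X35.656 Y172.512
M3 S383
G01 X64.100 Y125.968 F2233
G01 X104.022 Y83.441
G01 X155.424 Y44.932
M5
G00 X64.896 Y61.660
M3 S383
G01 X19.426 Y137.155 F2233
G01 X142.429 Y155.151
G01 X141.040 Y131.874
G01 X64.896 Y61.660
M5
G00 X93.202 Y42.636
M3 S383
G01 X81.410 Y21.352 F2233
M5
G00 X15.551 Y162.961
M3 S383
G01 X41.397 Y162.961 F2233
G01 X41.397 Y70.897
G01 X15.551 Y70.897
G01 X15.551 Y162.961
M5
G00 X72.367 Y162.457
M3 S383
G01 X80.877 Y144.952 F2233
G01 X75.211 Y128.768
G01 X55.693 Y136.413
M5
G00 X185.481 Y57.562
M3 S383
G01 X151.598 Y20.047 F2233
G01 X114.083 Y53.930
G01 X147.966 Y91.445
G01 X185.481 Y57.562
M5
G00 X0.000 Y0.000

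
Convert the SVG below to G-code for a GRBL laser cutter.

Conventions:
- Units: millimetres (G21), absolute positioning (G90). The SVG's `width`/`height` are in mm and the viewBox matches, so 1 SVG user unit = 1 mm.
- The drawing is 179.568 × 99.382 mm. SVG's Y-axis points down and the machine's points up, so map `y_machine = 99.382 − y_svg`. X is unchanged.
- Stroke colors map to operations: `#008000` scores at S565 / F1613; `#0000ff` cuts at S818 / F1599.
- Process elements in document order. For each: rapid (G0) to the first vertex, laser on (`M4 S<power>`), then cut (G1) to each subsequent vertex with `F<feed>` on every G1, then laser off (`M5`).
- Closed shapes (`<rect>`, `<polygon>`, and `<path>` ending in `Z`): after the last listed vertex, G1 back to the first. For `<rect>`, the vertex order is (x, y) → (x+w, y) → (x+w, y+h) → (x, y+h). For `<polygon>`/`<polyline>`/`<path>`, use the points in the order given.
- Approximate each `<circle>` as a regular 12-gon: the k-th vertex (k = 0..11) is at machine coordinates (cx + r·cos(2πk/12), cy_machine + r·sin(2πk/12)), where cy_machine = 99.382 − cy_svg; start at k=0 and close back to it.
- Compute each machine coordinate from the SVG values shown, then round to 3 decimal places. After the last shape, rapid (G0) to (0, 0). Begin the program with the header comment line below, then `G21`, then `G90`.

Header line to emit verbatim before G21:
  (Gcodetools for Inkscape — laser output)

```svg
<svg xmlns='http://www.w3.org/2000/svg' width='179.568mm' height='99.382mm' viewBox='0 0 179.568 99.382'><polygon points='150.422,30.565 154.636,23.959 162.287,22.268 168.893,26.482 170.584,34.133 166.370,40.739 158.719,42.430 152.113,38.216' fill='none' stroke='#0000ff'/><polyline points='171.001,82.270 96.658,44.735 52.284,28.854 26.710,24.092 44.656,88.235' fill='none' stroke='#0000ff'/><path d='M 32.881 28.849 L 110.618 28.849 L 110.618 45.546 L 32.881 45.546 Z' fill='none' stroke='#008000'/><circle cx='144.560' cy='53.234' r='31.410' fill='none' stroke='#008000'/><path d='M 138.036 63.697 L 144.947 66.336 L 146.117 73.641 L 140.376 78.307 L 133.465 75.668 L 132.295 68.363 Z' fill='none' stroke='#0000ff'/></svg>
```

(Gcodetools for Inkscape — laser output)
G21
G90
G0 X150.422 Y68.817
M4 S818
G1 X154.636 Y75.423 F1599
G1 X162.287 Y77.114 F1599
G1 X168.893 Y72.900 F1599
G1 X170.584 Y65.249 F1599
G1 X166.370 Y58.643 F1599
G1 X158.719 Y56.952 F1599
G1 X152.113 Y61.166 F1599
G1 X150.422 Y68.817 F1599
M5
G0 X171.001 Y17.112
M4 S818
G1 X96.658 Y54.647 F1599
G1 X52.284 Y70.528 F1599
G1 X26.710 Y75.290 F1599
G1 X44.656 Y11.147 F1599
M5
G0 X32.881 Y70.533
M4 S565
G1 X110.618 Y70.533 F1613
G1 X110.618 Y53.836 F1613
G1 X32.881 Y53.836 F1613
G1 X32.881 Y70.533 F1613
M5
G0 X175.970 Y46.148
M4 S565
G1 X171.762 Y61.853 F1613
G1 X160.265 Y73.350 F1613
G1 X144.560 Y77.558 F1613
G1 X128.855 Y73.350 F1613
G1 X117.358 Y61.853 F1613
G1 X113.150 Y46.148 F1613
G1 X117.358 Y30.443 F1613
G1 X128.855 Y18.946 F1613
G1 X144.560 Y14.738 F1613
G1 X160.265 Y18.946 F1613
G1 X171.762 Y30.443 F1613
G1 X175.970 Y46.148 F1613
M5
G0 X138.036 Y35.685
M4 S818
G1 X144.947 Y33.046 F1599
G1 X146.117 Y25.741 F1599
G1 X140.376 Y21.075 F1599
G1 X133.465 Y23.714 F1599
G1 X132.295 Y31.019 F1599
G1 X138.036 Y35.685 F1599
M5
G0 X0.000 Y0.000

1 u = 1 mm; y_m = 99.382 − y.

[1] `<polygon>` regular polygon, #0000ff→cut S818 F1599: (150.422,68.817) → (154.636,75.423) → (162.287,77.114) → (168.893,72.900) → (170.584,65.249) → (166.370,58.643) → (158.719,56.952) → (152.113,61.166) → (150.422,68.817) (closed)

[2] `<polyline>` open polyline, #0000ff→cut S818 F1599: (171.001,17.112) → (96.658,54.647) → (52.284,70.528) → (26.710,75.290) → (44.656,11.147)

[3] `<path>` rectangle, #008000→score S565 F1613: (32.881,70.533) → (110.618,70.533) → (110.618,53.836) → (32.881,53.836) → (32.881,70.533) (closed)

[4] `<circle>` circle, #008000→score S565 F1613: (175.970,46.148) → (171.762,61.853) → (160.265,73.350) → (144.560,77.558) → (128.855,73.350) → (117.358,61.853) → (113.150,46.148) → (117.358,30.443) → (128.855,18.946) → (144.560,14.738) → (160.265,18.946) → (171.762,30.443) → (175.970,46.148) (closed)

[5] `<path>` regular polygon, #0000ff→cut S818 F1599: (138.036,35.685) → (144.947,33.046) → (146.117,25.741) → (140.376,21.075) → (133.465,23.714) → (132.295,31.019) → (138.036,35.685) (closed)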